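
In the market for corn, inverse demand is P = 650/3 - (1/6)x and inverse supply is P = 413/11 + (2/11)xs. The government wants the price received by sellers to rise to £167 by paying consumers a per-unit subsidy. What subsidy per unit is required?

At a seller price of 167, quantity supplied is -206.5 + 5.5·167 = 712.
Buyers absorb 712 only when they pay Pb = 650/3 − (1/6)·712 = 98.
s = Ps − Pb = 167 − 98 = 69.

Required subsidy s = £69 per unit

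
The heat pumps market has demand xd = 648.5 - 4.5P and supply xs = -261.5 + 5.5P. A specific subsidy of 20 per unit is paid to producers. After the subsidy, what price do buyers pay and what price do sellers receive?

Pre-subsidy: 648.5 - 4.5P = -261.5 + 5.5P gives P* = 91, x* = 239.
With the subsidy, sellers receive Ps = Pb + 20 for each unit, where Pb is the price buyers pay.
Supply in terms of Pb becomes xs = -261.5 + 5.5(Pb + 20) = -151.5 + 5.5Pb. Setting this equal to demand: 648.5 - 4.5Pb = -151.5 + 5.5Pb, so Pb = 80.
Sellers receive Ps = 80 + 20 = 100; x' = 648.5 − 4.5·80 = 288.5.

Buyers pay 80; sellers receive 100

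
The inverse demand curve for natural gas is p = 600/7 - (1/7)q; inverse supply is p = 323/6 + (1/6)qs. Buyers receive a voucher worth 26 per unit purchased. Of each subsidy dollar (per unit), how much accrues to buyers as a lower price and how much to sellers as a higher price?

Buyers gain 12 per unit; sellers gain 14 per unit

Pre-subsidy: 600/7 - (1/7)q = 323/6 + (1/6)q gives q* = 103 and p* = 71.
With the rebate, buyers effectively pay pb = ps − 26, where ps is the price sellers receive.
On the curves, pb = 600/7 - (1/7)q and ps = 323/6 + (1/6)q; the wedge ps − pb = 26 gives 323/6 + (1/6)q − (600/7 - (1/7)q) = 26, so q' = 187.
Then pb = 600/7 − (1/7)·187 = 59 and ps = 323/6 + (1/6)·187 = 85.
Buyers' price falls by p* − pb = 71 − 59 = 12; sellers' price rises by ps − p* = 85 − 71 = 14.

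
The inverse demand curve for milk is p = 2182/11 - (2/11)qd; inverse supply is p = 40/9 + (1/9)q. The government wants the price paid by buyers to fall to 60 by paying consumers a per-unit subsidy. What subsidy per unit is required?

At a buyer price of 60, quantity demanded is 1091 − 5.5·60 = 761.
Sellers supply 761 only when they receive ps = 40/9 + (1/9)·761 = 89.
s = ps − pb = 89 − 60 = 29.

Required subsidy s = 29 per unit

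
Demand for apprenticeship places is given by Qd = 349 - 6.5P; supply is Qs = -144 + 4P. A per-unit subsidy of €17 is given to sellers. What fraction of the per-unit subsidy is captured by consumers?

Consumer share = 8/21

Pre-subsidy: 349 - 6.5P = -144 + 4P gives P* = 986/21, Q* = 920/21.
With the subsidy, sellers receive Ps = Pb + 17 for each unit, where Pb is the price buyers pay.
Supply in terms of Pb becomes Qs = -144 + 4(Pb + 17) = -76 + 4Pb. Setting this equal to demand: 349 - 6.5Pb = -76 + 4Pb, so Pb = 850/21.
Sellers receive Ps = 850/21 + 17 = 1207/21; Q' = 349 − 6.5·(850/21) = 1804/21.
Buyers' price falls by P* − Pb = 986/21 − 850/21 = 136/21; sellers' price rises by Ps − P* = 1207/21 − 986/21 = 221/21.
So consumers capture (136/21)/17 = 8/21 of each unit of subsidy.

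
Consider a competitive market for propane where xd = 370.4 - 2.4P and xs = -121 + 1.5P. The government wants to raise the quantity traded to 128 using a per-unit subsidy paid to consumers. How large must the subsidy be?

Required subsidy s = 65 per unit

At x = 128, invert demand for the buyer price: Pb = (370.4 − 128)/2.4 = 101; invert supply for the seller price: Ps = (128 − (-121))/1.5 = 166.
The subsidy must fill the gap: s = Ps − Pb = 166 − 101 = 65.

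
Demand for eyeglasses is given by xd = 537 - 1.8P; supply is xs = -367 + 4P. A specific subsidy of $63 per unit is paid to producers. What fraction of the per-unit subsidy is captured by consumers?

Consumer share = 20/29

Pre-subsidy: 537 - 1.8P = -367 + 4P gives P* = 4520/29, x* = 7437/29.
With the subsidy, sellers receive Ps = Pb + 63 for each unit, where Pb is the price buyers pay.
Supply in terms of Pb becomes xs = -367 + 4(Pb + 63) = -115 + 4Pb. Setting this equal to demand: 537 - 1.8Pb = -115 + 4Pb, so Pb = 3260/29.
Sellers receive Ps = 3260/29 + 63 = 5087/29; x' = 537 − 1.8·(3260/29) = 9705/29.
Buyers' price falls by P* − Pb = 4520/29 − 3260/29 = 1260/29; sellers' price rises by Ps − P* = 5087/29 − 4520/29 = 567/29.
So consumers capture (1260/29)/63 = 20/29 of each unit of subsidy.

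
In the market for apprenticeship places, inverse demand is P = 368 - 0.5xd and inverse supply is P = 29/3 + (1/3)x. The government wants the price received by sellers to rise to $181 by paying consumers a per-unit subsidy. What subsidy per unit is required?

At a seller price of 181, quantity supplied is -29 + 3·181 = 514.
Buyers absorb 514 only when they pay Pb = 368 − 0.5·514 = 111.
s = Ps − Pb = 181 − 111 = 70.

Required subsidy s = $70 per unit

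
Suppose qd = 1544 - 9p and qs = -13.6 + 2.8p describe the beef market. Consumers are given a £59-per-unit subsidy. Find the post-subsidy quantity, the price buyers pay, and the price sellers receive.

q' = 482; buyers pay £118; sellers receive £177

Pre-subsidy: 1544 - 9p = -13.6 + 2.8p gives p* = 132, q* = 356.
With the rebate, buyers effectively pay pb = ps − 59, where ps is the price sellers receive.
Demand in terms of ps becomes qd = 1544 − 9(ps − 59) = 2075 - 9ps. Setting this equal to supply: 2075 - 9ps = -13.6 + 2.8ps, so ps = 177.
Buyers pay pb = 177 − 59 = 118; q' = -13.6 + 2.8·177 = 482.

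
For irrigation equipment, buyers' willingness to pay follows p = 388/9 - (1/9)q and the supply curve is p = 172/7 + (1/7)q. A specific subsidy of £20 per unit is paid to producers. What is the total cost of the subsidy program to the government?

Government cost = £3035

Pre-subsidy: 388/9 - (1/9)q = 172/7 + (1/7)q gives q* = 73 and p* = 35.
With the subsidy, sellers receive ps = pb + 20 for each unit, where pb is the price buyers pay.
On the curves, pb = 388/9 - (1/9)q and ps = 172/7 + (1/7)q; the wedge ps − pb = 20 gives 172/7 + (1/7)q − (388/9 - (1/9)q) = 20, so q' = 151.75.
Then pb = 388/9 − (1/9)·151.75 = 26.25 and ps = 172/7 + (1/7)·151.75 = 46.25.
Government outlay = subsidy × quantity = 20 × 151.75 = 3035.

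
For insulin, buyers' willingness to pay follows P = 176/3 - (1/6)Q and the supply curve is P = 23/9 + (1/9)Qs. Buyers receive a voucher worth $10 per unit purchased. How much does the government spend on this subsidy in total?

Pre-subsidy: 176/3 - (1/6)Q = 23/9 + (1/9)Q gives Q* = 202 and P* = 25.
With the rebate, buyers effectively pay Pb = Ps − 10, where Ps is the price sellers receive.
On the curves, Pb = 176/3 - (1/6)Q and Ps = 23/9 + (1/9)Q; the wedge Ps − Pb = 10 gives 23/9 + (1/9)Q − (176/3 - (1/6)Q) = 10, so Q' = 238.
Then Pb = 176/3 − (1/6)·238 = 19 and Ps = 23/9 + (1/9)·238 = 29.
Government outlay = subsidy × quantity = 10 × 238 = 2380.

Government cost = $2380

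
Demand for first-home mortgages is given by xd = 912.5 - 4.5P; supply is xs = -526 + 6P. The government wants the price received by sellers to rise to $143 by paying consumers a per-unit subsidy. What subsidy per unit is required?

At a seller price of 143, quantity supplied is -526 + 6·143 = 332.
Buyers absorb 332 only when they pay Pb with 912.5 − 4.5·Pb = 332, i.e. Pb = 129.
s = Ps − Pb = 143 − 129 = 14.

Required subsidy s = $14 per unit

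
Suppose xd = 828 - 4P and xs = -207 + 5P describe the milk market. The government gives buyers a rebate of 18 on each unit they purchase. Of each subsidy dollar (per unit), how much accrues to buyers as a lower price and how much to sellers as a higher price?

Buyers gain 10 per unit; sellers gain 8 per unit

Pre-subsidy: 828 - 4P = -207 + 5P gives P* = 115, x* = 368.
With the rebate, buyers effectively pay Pb = Ps − 18, where Ps is the price sellers receive.
Demand in terms of Ps becomes xd = 828 − 4(Ps − 18) = 900 - 4Ps. Setting this equal to supply: 900 - 4Ps = -207 + 5Ps, so Ps = 123.
Buyers pay Pb = 123 − 18 = 105; x' = -207 + 5·123 = 408.
Buyers' price falls by P* − Pb = 115 − 105 = 10; sellers' price rises by Ps − P* = 123 − 115 = 8.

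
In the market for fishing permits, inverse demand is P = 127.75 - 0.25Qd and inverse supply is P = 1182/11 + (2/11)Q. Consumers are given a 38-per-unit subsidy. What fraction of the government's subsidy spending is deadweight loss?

Pre-subsidy: 127.75 - 0.25Q = 1182/11 + (2/11)Q gives Q* = 47 and P* = 116.
With the rebate, buyers effectively pay Pb = Ps − 38, where Ps is the price sellers receive.
On the curves, Pb = 127.75 - 0.25Q and Ps = 1182/11 + (2/11)Q; the wedge Ps − Pb = 38 gives 1182/11 + (2/11)Q − (127.75 - 0.25Q) = 38, so Q' = 135.
Then Pb = 127.75 − 0.25·135 = 94 and Ps = 1182/11 + (2/11)·135 = 132.
ΔCS = ½(47 + 135)(116 − 94) = 2002; ΔPS = ½(47 + 135)(132 − 116) = 1456.
Government spending = 38 × 135 = 5130.
DWL = ½ × 38 × (135 − 47) = 1672; fraction = 1672 / 5130 = 44/135.

DWL / government spending = 44/135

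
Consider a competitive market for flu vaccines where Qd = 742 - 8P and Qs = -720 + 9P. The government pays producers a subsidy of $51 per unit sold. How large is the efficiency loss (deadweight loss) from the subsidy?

Pre-subsidy: 742 - 8P = -720 + 9P gives P* = 86, Q* = 54.
With the subsidy, sellers receive Ps = Pb + 51 for each unit, where Pb is the price buyers pay.
Supply in terms of Pb becomes Qs = -720 + 9(Pb + 51) = -261 + 9Pb. Setting this equal to demand: 742 - 8Pb = -261 + 9Pb, so Pb = 59.
Sellers receive Ps = 59 + 51 = 110; Q' = 742 − 8·59 = 270.
The subsidy expands output by 270 − 54 = 216 past the efficient level; on those units the gap between marginal cost and willingness to pay runs from 0 up to 51.
DWL = ½ × 51 × 216 = 5508.

Deadweight loss = $5508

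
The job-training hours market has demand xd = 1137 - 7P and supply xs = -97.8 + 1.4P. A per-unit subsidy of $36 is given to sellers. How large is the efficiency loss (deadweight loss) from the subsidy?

Deadweight loss = $756

Pre-subsidy: 1137 - 7P = -97.8 + 1.4P gives P* = 147, x* = 108.
With the subsidy, sellers receive Ps = Pb + 36 for each unit, where Pb is the price buyers pay.
Supply in terms of Pb becomes xs = -97.8 + 1.4(Pb + 36) = -47.4 + 1.4Pb. Setting this equal to demand: 1137 - 7Pb = -47.4 + 1.4Pb, so Pb = 141.
Sellers receive Ps = 141 + 36 = 177; x' = 1137 − 7·141 = 150.
The subsidy expands output by 150 − 108 = 42 past the efficient level; on those units the gap between marginal cost and willingness to pay runs from 0 up to 36.
DWL = ½ × 36 × 42 = 756.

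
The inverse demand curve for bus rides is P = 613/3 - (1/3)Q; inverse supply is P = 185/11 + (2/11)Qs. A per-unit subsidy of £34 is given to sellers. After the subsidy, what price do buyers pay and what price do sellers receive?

Pre-subsidy: 613/3 - (1/3)Q = 185/11 + (2/11)Q gives Q* = 364 and P* = 83.
With the subsidy, sellers receive Ps = Pb + 34 for each unit, where Pb is the price buyers pay.
On the curves, Pb = 613/3 - (1/3)Q and Ps = 185/11 + (2/11)Q; the wedge Ps − Pb = 34 gives 185/11 + (2/11)Q − (613/3 - (1/3)Q) = 34, so Q' = 430.
Then Pb = 613/3 − (1/3)·430 = 61 and Ps = 185/11 + (2/11)·430 = 95.

Buyers pay £61; sellers receive £95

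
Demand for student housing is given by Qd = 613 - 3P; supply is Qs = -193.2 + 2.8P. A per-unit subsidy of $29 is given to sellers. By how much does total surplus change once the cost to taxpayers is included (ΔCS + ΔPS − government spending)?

Net change in total surplus = -$609

Pre-subsidy: 613 - 3P = -193.2 + 2.8P gives P* = 139, Q* = 196.
With the subsidy, sellers receive Ps = Pb + 29 for each unit, where Pb is the price buyers pay.
Supply in terms of Pb becomes Qs = -193.2 + 2.8(Pb + 29) = -112 + 2.8Pb. Setting this equal to demand: 613 - 3Pb = -112 + 2.8Pb, so Pb = 125.
Sellers receive Ps = 125 + 29 = 154; Q' = 613 − 3·125 = 238.
ΔCS = ½(196 + 238)(139 − 125) = 3038; ΔPS = ½(196 + 238)(154 − 139) = 3255.
Government spending = 29 × 238 = 6902.
Net change = 3038 + 3255 − 6902 = -609. The loss equals the DWL triangle ½·29·42.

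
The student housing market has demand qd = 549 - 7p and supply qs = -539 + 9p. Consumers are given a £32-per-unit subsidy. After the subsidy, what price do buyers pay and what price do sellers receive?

Pre-subsidy: 549 - 7p = -539 + 9p gives p* = 68, q* = 73.
With the rebate, buyers effectively pay pb = ps − 32, where ps is the price sellers receive.
Demand in terms of ps becomes qd = 549 − 7(ps − 32) = 773 - 7ps. Setting this equal to supply: 773 - 7ps = -539 + 9ps, so ps = 82.
Buyers pay pb = 82 − 32 = 50; q' = -539 + 9·82 = 199.

Buyers pay £50; sellers receive £82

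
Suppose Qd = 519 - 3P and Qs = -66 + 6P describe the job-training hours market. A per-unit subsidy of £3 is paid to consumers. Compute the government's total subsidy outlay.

Government cost = £990

Pre-subsidy: 519 - 3P = -66 + 6P gives P* = 65, Q* = 324.
With the rebate, buyers effectively pay Pb = Ps − 3, where Ps is the price sellers receive.
Demand in terms of Ps becomes Qd = 519 − 3(Ps − 3) = 528 - 3Ps. Setting this equal to supply: 528 - 3Ps = -66 + 6Ps, so Ps = 66.
Buyers pay Pb = 66 − 3 = 63; Q' = -66 + 6·66 = 330.
Government outlay = subsidy × quantity = 3 × 330 = 990.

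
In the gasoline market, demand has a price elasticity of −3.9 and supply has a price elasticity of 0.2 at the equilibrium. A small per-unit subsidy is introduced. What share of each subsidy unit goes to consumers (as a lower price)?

Consumer share = 2/41

For a small subsidy around the equilibrium, the benefit split depends on the relative slopes, which at a point are proportional to the elasticities.
Buyer share = εs/(εs + |εd|) = 0.2/(0.2 + 3.9) = 2/41; seller share = |εd|/(εs + |εd|) = 39/41.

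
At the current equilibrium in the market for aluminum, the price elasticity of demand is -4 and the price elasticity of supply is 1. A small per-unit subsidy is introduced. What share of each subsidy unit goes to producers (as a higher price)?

For a small subsidy around the equilibrium, the benefit split depends on the relative slopes, which at a point are proportional to the elasticities.
Buyer share = εs/(εs + |εd|) = 1/(1 + 4) = 0.2; seller share = |εd|/(εs + |εd|) = 0.8.
So producers capture 0.8 of the subsidy.

Producer share = 0.8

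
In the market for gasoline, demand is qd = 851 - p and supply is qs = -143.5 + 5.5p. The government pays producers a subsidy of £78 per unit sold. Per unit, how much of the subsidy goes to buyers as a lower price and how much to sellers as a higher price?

Buyers gain £66 per unit; sellers gain £12 per unit

Pre-subsidy: 851 - p = -143.5 + 5.5p gives p* = 153, q* = 698.
With the subsidy, sellers receive ps = pb + 78 for each unit, where pb is the price buyers pay.
Supply in terms of pb becomes qs = -143.5 + 5.5(pb + 78) = 285.5 + 5.5pb. Setting this equal to demand: 851 - pb = 285.5 + 5.5pb, so pb = 87.
Sellers receive ps = 87 + 78 = 165; q' = 851 − 1·87 = 764.
Buyers' price falls by p* − pb = 153 − 87 = 66; sellers' price rises by ps − p* = 165 − 153 = 12.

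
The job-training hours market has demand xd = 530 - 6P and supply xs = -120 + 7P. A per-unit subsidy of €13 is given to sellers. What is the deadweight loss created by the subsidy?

Pre-subsidy: 530 - 6P = -120 + 7P gives P* = 50, x* = 230.
With the subsidy, sellers receive Ps = Pb + 13 for each unit, where Pb is the price buyers pay.
Supply in terms of Pb becomes xs = -120 + 7(Pb + 13) = -29 + 7Pb. Setting this equal to demand: 530 - 6Pb = -29 + 7Pb, so Pb = 43.
Sellers receive Ps = 43 + 13 = 56; x' = 530 − 6·43 = 272.
The subsidy expands output by 272 − 230 = 42 past the efficient level; on those units the gap between marginal cost and willingness to pay runs from 0 up to 13.
DWL = ½ × 13 × 42 = 273.

Deadweight loss = €273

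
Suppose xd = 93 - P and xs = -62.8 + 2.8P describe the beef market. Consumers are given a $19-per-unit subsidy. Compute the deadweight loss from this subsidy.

Deadweight loss = $133

Pre-subsidy: 93 - P = -62.8 + 2.8P gives P* = 41, x* = 52.
With the rebate, buyers effectively pay Pb = Ps − 19, where Ps is the price sellers receive.
Demand in terms of Ps becomes xd = 93 − 1(Ps − 19) = 112 - Ps. Setting this equal to supply: 112 - Ps = -62.8 + 2.8Ps, so Ps = 46.
Buyers pay Pb = 46 − 19 = 27; x' = -62.8 + 2.8·46 = 66.
The subsidy expands output by 66 − 52 = 14 past the efficient level; on those units the gap between marginal cost and willingness to pay runs from 0 up to 19.
DWL = ½ × 19 × 14 = 133.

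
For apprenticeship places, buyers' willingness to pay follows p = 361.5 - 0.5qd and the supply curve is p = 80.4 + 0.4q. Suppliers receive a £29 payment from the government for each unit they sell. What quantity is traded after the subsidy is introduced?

Pre-subsidy: 361.5 - 0.5q = 80.4 + 0.4q gives q* = 937/3 and p* = 616/3.
With the subsidy, sellers receive ps = pb + 29 for each unit, where pb is the price buyers pay.
On the curves, pb = 361.5 - 0.5q and ps = 80.4 + 0.4q; the wedge ps − pb = 29 gives 80.4 + 0.4q − (361.5 - 0.5q) = 29, so q' = 3101/9.
Then pb = 361.5 − 0.5·(3101/9) = 1703/9 and ps = 80.4 + 0.4·(3101/9) = 1964/9.

q' = 3101/9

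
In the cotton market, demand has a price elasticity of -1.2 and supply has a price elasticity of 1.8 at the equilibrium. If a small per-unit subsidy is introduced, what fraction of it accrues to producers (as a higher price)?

Producer share = 0.4

For a small subsidy around the equilibrium, the benefit split depends on the relative slopes, which at a point are proportional to the elasticities.
Buyer share = εs/(εs + |εd|) = 1.8/(1.8 + 1.2) = 0.6; seller share = |εd|/(εs + |εd|) = 0.4.
So producers capture 0.4 of the subsidy.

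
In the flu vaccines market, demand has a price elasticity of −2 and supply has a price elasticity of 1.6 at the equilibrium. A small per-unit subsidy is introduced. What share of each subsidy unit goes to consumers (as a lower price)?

For a small subsidy around the equilibrium, the benefit split depends on the relative slopes, which at a point are proportional to the elasticities.
Buyer share = εs/(εs + |εd|) = 1.6/(1.6 + 2) = 4/9; seller share = |εd|/(εs + |εd|) = 5/9.

Consumer share = 4/9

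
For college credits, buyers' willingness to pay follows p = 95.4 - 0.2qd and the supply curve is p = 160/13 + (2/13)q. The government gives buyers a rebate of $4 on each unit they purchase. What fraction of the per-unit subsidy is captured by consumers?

Pre-subsidy: 95.4 - 0.2q = 160/13 + (2/13)q gives q* = 5401/23 and p* = 1114/23.
With the rebate, buyers effectively pay pb = ps − 4, where ps is the price sellers receive.
On the curves, pb = 95.4 - 0.2q and ps = 160/13 + (2/13)q; the wedge ps − pb = 4 gives 160/13 + (2/13)q − (95.4 - 0.2q) = 4, so q' = 5661/23.
Then pb = 95.4 − 0.2·(5661/23) = 1062/23 and ps = 160/13 + (2/13)·(5661/23) = 1154/23.
Buyers' price falls by p* − pb = 1114/23 − 1062/23 = 52/23; sellers' price rises by ps − p* = 1154/23 − 1114/23 = 40/23.
So consumers capture (52/23)/4 = 13/23 of each unit of subsidy.

Consumer share = 13/23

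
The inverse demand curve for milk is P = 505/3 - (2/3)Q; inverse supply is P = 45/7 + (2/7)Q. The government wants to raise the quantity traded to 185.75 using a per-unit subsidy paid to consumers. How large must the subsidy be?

Required subsidy s = 15 per unit

At Q = 185.75, from the demand curve buyers pay Pb = 505/3 − (2/3)·185.75 = 44.5; from the supply curve sellers need Ps = 45/7 + (2/7)·185.75 = 59.5.
The subsidy must fill the gap: s = Ps − Pb = 59.5 − 44.5 = 15.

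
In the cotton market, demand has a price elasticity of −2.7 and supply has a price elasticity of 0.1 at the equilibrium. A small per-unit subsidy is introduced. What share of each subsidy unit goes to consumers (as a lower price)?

Consumer share = 1/28

For a small subsidy around the equilibrium, the benefit split depends on the relative slopes, which at a point are proportional to the elasticities.
Buyer share = εs/(εs + |εd|) = 0.1/(0.1 + 2.7) = 1/28; seller share = |εd|/(εs + |εd|) = 27/28.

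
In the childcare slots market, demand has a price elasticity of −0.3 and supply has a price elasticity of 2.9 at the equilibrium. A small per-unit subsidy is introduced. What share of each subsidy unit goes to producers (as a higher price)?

For a small subsidy around the equilibrium, the benefit split depends on the relative slopes, which at a point are proportional to the elasticities.
Buyer share = εs/(εs + |εd|) = 2.9/(2.9 + 0.3) = 0.90625; seller share = |εd|/(εs + |εd|) = 0.09375.
So producers capture 0.09375 of the subsidy.

Producer share = 0.09375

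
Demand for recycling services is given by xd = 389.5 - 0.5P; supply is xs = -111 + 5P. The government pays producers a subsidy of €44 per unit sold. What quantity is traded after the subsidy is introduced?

x' = 364

Pre-subsidy: 389.5 - 0.5P = -111 + 5P gives P* = 91, x* = 344.
With the subsidy, sellers receive Ps = Pb + 44 for each unit, where Pb is the price buyers pay.
Supply in terms of Pb becomes xs = -111 + 5(Pb + 44) = 109 + 5Pb. Setting this equal to demand: 389.5 - 0.5Pb = 109 + 5Pb, so Pb = 51.
Sellers receive Ps = 51 + 44 = 95; x' = 389.5 − 0.5·51 = 364.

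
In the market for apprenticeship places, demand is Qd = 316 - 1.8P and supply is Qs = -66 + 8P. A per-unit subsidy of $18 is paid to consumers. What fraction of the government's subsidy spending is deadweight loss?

Pre-subsidy: 316 - 1.8P = -66 + 8P gives P* = 1910/49, Q* = 12046/49.
With the rebate, buyers effectively pay Pb = Ps − 18, where Ps is the price sellers receive.
Demand in terms of Ps becomes Qd = 316 − 1.8(Ps − 18) = 348.4 - 1.8Ps. Setting this equal to supply: 348.4 - 1.8Ps = -66 + 8Ps, so Ps = 296/7.
Buyers pay Pb = 296/7 − 18 = 170/7; Q' = -66 + 8·(296/7) = 1906/7.
ΔCS = ½(12046/49 + 1906/7)(1910/49 − 170/7) = 9139680/2401; ΔPS = ½(12046/49 + 1906/7)(296/7 − 1910/49) = 2056428/2401.
Government spending = 18 × 1906/7 = 34308/7.
DWL = ½ × 18 × (1906/7 − 12046/49) = 11664/49; fraction = (11664/49) / (34308/7) = 324/6671.

DWL / government spending = 324/6671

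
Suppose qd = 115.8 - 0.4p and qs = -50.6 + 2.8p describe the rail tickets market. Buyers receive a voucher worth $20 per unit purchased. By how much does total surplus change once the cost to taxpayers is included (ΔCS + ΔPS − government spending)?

Net change in total surplus = -$70

Pre-subsidy: 115.8 - 0.4p = -50.6 + 2.8p gives p* = 52, q* = 95.
With the rebate, buyers effectively pay pb = ps − 20, where ps is the price sellers receive.
Demand in terms of ps becomes qd = 115.8 − 0.4(ps − 20) = 123.8 - 0.4ps. Setting this equal to supply: 123.8 - 0.4ps = -50.6 + 2.8ps, so ps = 54.5.
Buyers pay pb = 54.5 − 20 = 34.5; q' = -50.6 + 2.8·54.5 = 102.
ΔCS = ½(95 + 102)(52 − 34.5) = 1723.75; ΔPS = ½(95 + 102)(54.5 − 52) = 246.25.
Government spending = 20 × 102 = 2040.
Net change = 1723.75 + 246.25 − 2040 = -70. The loss equals the DWL triangle ½·20·7.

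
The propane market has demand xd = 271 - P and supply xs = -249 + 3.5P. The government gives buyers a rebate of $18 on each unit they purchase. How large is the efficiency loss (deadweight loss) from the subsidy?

Pre-subsidy: 271 - P = -249 + 3.5P gives P* = 1040/9, x* = 1399/9.
With the rebate, buyers effectively pay Pb = Ps − 18, where Ps is the price sellers receive.
Demand in terms of Ps becomes xd = 271 − 1(Ps − 18) = 289 - Ps. Setting this equal to supply: 289 - Ps = -249 + 3.5Ps, so Ps = 1076/9.
Buyers pay Pb = 1076/9 − 18 = 914/9; x' = -249 + 3.5·(1076/9) = 1525/9.
The subsidy expands output by 1525/9 − 1399/9 = 14 past the efficient level; on those units the gap between marginal cost and willingness to pay runs from 0 up to 18.
DWL = ½ × 18 × 14 = 126.

Deadweight loss = $126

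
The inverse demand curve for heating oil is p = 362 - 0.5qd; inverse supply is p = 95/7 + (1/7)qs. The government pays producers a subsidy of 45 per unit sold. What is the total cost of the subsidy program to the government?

Government cost = 27540

Pre-subsidy: 362 - 0.5q = 95/7 + (1/7)q gives q* = 542 and p* = 91.
With the subsidy, sellers receive ps = pb + 45 for each unit, where pb is the price buyers pay.
On the curves, pb = 362 - 0.5q and ps = 95/7 + (1/7)q; the wedge ps − pb = 45 gives 95/7 + (1/7)q − (362 - 0.5q) = 45, so q' = 612.
Then pb = 362 − 0.5·612 = 56 and ps = 95/7 + (1/7)·612 = 101.
Government outlay = subsidy × quantity = 45 × 612 = 27540.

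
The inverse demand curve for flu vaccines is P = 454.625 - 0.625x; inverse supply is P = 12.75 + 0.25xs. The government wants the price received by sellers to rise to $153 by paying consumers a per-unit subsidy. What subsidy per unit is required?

At a seller price of 153, quantity supplied is -51 + 4·153 = 561.
Buyers absorb 561 only when they pay Pb = 454.625 − 0.625·561 = 104.
s = Ps − Pb = 153 − 104 = 49.

Required subsidy s = $49 per unit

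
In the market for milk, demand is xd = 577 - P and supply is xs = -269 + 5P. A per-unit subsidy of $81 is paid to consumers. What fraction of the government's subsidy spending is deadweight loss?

Pre-subsidy: 577 - P = -269 + 5P gives P* = 141, x* = 436.
With the rebate, buyers effectively pay Pb = Ps − 81, where Ps is the price sellers receive.
Demand in terms of Ps becomes xd = 577 − 1(Ps − 81) = 658 - Ps. Setting this equal to supply: 658 - Ps = -269 + 5Ps, so Ps = 154.5.
Buyers pay Pb = 154.5 − 81 = 73.5; x' = -269 + 5·154.5 = 503.5.
ΔCS = ½(436 + 503.5)(141 − 73.5) = 31708.125; ΔPS = ½(436 + 503.5)(154.5 − 141) = 6341.625.
Government spending = 81 × 503.5 = 40783.5.
DWL = ½ × 81 × (503.5 − 436) = 2733.75; fraction = 2733.75 / 40783.5 = 135/2014.

DWL / government spending = 135/2014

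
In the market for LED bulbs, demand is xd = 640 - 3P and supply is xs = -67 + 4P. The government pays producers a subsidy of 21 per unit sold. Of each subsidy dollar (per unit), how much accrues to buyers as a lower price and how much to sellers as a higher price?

Pre-subsidy: 640 - 3P = -67 + 4P gives P* = 101, x* = 337.
With the subsidy, sellers receive Ps = Pb + 21 for each unit, where Pb is the price buyers pay.
Supply in terms of Pb becomes xs = -67 + 4(Pb + 21) = 17 + 4Pb. Setting this equal to demand: 640 - 3Pb = 17 + 4Pb, so Pb = 89.
Sellers receive Ps = 89 + 21 = 110; x' = 640 − 3·89 = 373.
Buyers' price falls by P* − Pb = 101 − 89 = 12; sellers' price rises by Ps − P* = 110 − 101 = 9.

Buyers gain 12 per unit; sellers gain 9 per unit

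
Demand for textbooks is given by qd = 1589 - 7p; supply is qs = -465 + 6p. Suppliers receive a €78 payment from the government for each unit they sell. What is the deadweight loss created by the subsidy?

Deadweight loss = €9828

Pre-subsidy: 1589 - 7p = -465 + 6p gives p* = 158, q* = 483.
With the subsidy, sellers receive ps = pb + 78 for each unit, where pb is the price buyers pay.
Supply in terms of pb becomes qs = -465 + 6(pb + 78) = 3 + 6pb. Setting this equal to demand: 1589 - 7pb = 3 + 6pb, so pb = 122.
Sellers receive ps = 122 + 78 = 200; q' = 1589 − 7·122 = 735.
The subsidy expands output by 735 − 483 = 252 past the efficient level; on those units the gap between marginal cost and willingness to pay runs from 0 up to 78.
DWL = ½ × 78 × 252 = 9828.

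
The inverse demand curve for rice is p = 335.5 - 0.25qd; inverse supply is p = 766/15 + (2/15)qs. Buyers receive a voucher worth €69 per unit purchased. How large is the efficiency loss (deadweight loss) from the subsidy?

Deadweight loss = €6210

Pre-subsidy: 335.5 - 0.25q = 766/15 + (2/15)q gives q* = 742 and p* = 150.
With the rebate, buyers effectively pay pb = ps − 69, where ps is the price sellers receive.
On the curves, pb = 335.5 - 0.25q and ps = 766/15 + (2/15)q; the wedge ps − pb = 69 gives 766/15 + (2/15)q − (335.5 - 0.25q) = 69, so q' = 922.
Then pb = 335.5 − 0.25·922 = 105 and ps = 766/15 + (2/15)·922 = 174.
The subsidy expands output by 922 − 742 = 180 past the efficient level; on those units the gap between marginal cost and willingness to pay runs from 0 up to 69.
DWL = ½ × 69 × 180 = 6210.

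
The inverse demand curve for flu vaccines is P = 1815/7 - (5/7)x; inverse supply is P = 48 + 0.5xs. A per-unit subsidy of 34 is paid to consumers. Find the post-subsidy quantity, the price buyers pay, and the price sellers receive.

Pre-subsidy: 1815/7 - (5/7)x = 48 + 0.5x gives x* = 174 and P* = 135.
With the rebate, buyers effectively pay Pb = Ps − 34, where Ps is the price sellers receive.
On the curves, Pb = 1815/7 - (5/7)x and Ps = 48 + 0.5x; the wedge Ps − Pb = 34 gives 48 + 0.5x − (1815/7 - (5/7)x) = 34, so x' = 202.
Then Pb = 1815/7 − (5/7)·202 = 115 and Ps = 48 + 0.5·202 = 149.

x' = 202; buyers pay 115; sellers receive 149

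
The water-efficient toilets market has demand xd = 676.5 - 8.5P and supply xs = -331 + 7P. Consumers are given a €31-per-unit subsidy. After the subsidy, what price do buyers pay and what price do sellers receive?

Buyers pay €51; sellers receive €82

Pre-subsidy: 676.5 - 8.5P = -331 + 7P gives P* = 65, x* = 124.
With the rebate, buyers effectively pay Pb = Ps − 31, where Ps is the price sellers receive.
Demand in terms of Ps becomes xd = 676.5 − 8.5(Ps − 31) = 940 - 8.5Ps. Setting this equal to supply: 940 - 8.5Ps = -331 + 7Ps, so Ps = 82.
Buyers pay Pb = 82 − 31 = 51; x' = -331 + 7·82 = 243.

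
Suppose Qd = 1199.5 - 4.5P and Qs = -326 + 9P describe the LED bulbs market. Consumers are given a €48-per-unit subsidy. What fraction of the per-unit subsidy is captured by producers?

Producer share = 1/3

Pre-subsidy: 1199.5 - 4.5P = -326 + 9P gives P* = 113, Q* = 691.
With the rebate, buyers effectively pay Pb = Ps − 48, where Ps is the price sellers receive.
Demand in terms of Ps becomes Qd = 1199.5 − 4.5(Ps − 48) = 1415.5 - 4.5Ps. Setting this equal to supply: 1415.5 - 4.5Ps = -326 + 9Ps, so Ps = 129.
Buyers pay Pb = 129 − 48 = 81; Q' = -326 + 9·129 = 835.
Buyers' price falls by P* − Pb = 113 − 81 = 32; sellers' price rises by Ps − P* = 129 − 113 = 16.
So producers capture 16/48 = 1/3 of each unit of subsidy.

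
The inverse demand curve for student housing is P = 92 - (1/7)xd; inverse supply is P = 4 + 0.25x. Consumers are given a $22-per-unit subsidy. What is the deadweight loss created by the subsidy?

Deadweight loss = $616

Pre-subsidy: 92 - (1/7)x = 4 + 0.25x gives x* = 224 and P* = 60.
With the rebate, buyers effectively pay Pb = Ps − 22, where Ps is the price sellers receive.
On the curves, Pb = 92 - (1/7)x and Ps = 4 + 0.25x; the wedge Ps − Pb = 22 gives 4 + 0.25x − (92 - (1/7)x) = 22, so x' = 280.
Then Pb = 92 − (1/7)·280 = 52 and Ps = 4 + 0.25·280 = 74.
The subsidy expands output by 280 − 224 = 56 past the efficient level; on those units the gap between marginal cost and willingness to pay runs from 0 up to 22.
DWL = ½ × 22 × 56 = 616.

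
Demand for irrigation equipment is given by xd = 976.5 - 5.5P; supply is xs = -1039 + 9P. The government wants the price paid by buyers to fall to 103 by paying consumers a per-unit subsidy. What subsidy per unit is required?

At a buyer price of 103, quantity demanded is 976.5 − 5.5·103 = 410.
Sellers supply 410 only when they receive Ps with -1039 + 9·Ps = 410, i.e. Ps = 161.
s = Ps − Pb = 161 − 103 = 58.

Required subsidy s = 58 per unit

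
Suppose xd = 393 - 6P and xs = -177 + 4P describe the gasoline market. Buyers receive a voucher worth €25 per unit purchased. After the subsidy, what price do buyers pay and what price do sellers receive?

Buyers pay €47; sellers receive €72

Pre-subsidy: 393 - 6P = -177 + 4P gives P* = 57, x* = 51.
With the rebate, buyers effectively pay Pb = Ps − 25, where Ps is the price sellers receive.
Demand in terms of Ps becomes xd = 393 − 6(Ps − 25) = 543 - 6Ps. Setting this equal to supply: 543 - 6Ps = -177 + 4Ps, so Ps = 72.
Buyers pay Pb = 72 − 25 = 47; x' = -177 + 4·72 = 111.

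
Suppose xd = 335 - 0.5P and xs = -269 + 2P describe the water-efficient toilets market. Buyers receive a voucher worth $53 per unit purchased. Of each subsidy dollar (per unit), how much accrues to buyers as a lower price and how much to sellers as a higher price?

Buyers gain $42.4 per unit; sellers gain $10.6 per unit

Pre-subsidy: 335 - 0.5P = -269 + 2P gives P* = 241.6, x* = 214.2.
With the rebate, buyers effectively pay Pb = Ps − 53, where Ps is the price sellers receive.
Demand in terms of Ps becomes xd = 335 − 0.5(Ps − 53) = 361.5 - 0.5Ps. Setting this equal to supply: 361.5 - 0.5Ps = -269 + 2Ps, so Ps = 252.2.
Buyers pay Pb = 252.2 − 53 = 199.2; x' = -269 + 2·252.2 = 235.4.
Buyers' price falls by P* − Pb = 241.6 − 199.2 = 42.4; sellers' price rises by Ps − P* = 252.2 − 241.6 = 10.6.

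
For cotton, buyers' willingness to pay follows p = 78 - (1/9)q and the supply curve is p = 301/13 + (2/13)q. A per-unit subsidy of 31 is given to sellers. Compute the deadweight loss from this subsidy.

Pre-subsidy: 78 - (1/9)q = 301/13 + (2/13)q gives q* = 207 and p* = 55.
With the subsidy, sellers receive ps = pb + 31 for each unit, where pb is the price buyers pay.
On the curves, pb = 78 - (1/9)q and ps = 301/13 + (2/13)q; the wedge ps − pb = 31 gives 301/13 + (2/13)q − (78 - (1/9)q) = 31, so q' = 324.
Then pb = 78 − (1/9)·324 = 42 and ps = 301/13 + (2/13)·324 = 73.
The subsidy expands output by 324 − 207 = 117 past the efficient level; on those units the gap between marginal cost and willingness to pay runs from 0 up to 31.
DWL = ½ × 31 × 117 = 1813.5.

Deadweight loss = 1813.5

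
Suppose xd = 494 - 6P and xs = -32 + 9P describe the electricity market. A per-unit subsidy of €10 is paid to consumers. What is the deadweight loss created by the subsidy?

Pre-subsidy: 494 - 6P = -32 + 9P gives P* = 526/15, x* = 283.6.
With the rebate, buyers effectively pay Pb = Ps − 10, where Ps is the price sellers receive.
Demand in terms of Ps becomes xd = 494 − 6(Ps − 10) = 554 - 6Ps. Setting this equal to supply: 554 - 6Ps = -32 + 9Ps, so Ps = 586/15.
Buyers pay Pb = 586/15 − 10 = 436/15; x' = -32 + 9·(586/15) = 319.6.
The subsidy expands output by 319.6 − 283.6 = 36 past the efficient level; on those units the gap between marginal cost and willingness to pay runs from 0 up to 10.
DWL = ½ × 10 × 36 = 180.

Deadweight loss = €180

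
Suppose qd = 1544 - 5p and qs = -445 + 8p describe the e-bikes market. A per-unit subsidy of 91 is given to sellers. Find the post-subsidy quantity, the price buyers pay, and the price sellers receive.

q' = 1059; buyers pay 97; sellers receive 188

Pre-subsidy: 1544 - 5p = -445 + 8p gives p* = 153, q* = 779.
With the subsidy, sellers receive ps = pb + 91 for each unit, where pb is the price buyers pay.
Supply in terms of pb becomes qs = -445 + 8(pb + 91) = 283 + 8pb. Setting this equal to demand: 1544 - 5pb = 283 + 8pb, so pb = 97.
Sellers receive ps = 97 + 91 = 188; q' = 1544 − 5·97 = 1059.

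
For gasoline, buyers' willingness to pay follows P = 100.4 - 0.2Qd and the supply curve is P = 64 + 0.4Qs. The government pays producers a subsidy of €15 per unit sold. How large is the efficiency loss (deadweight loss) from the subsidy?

Pre-subsidy: 100.4 - 0.2Q = 64 + 0.4Q gives Q* = 182/3 and P* = 1324/15.
With the subsidy, sellers receive Ps = Pb + 15 for each unit, where Pb is the price buyers pay.
On the curves, Pb = 100.4 - 0.2Q and Ps = 64 + 0.4Q; the wedge Ps − Pb = 15 gives 64 + 0.4Q − (100.4 - 0.2Q) = 15, so Q' = 257/3.
Then Pb = 100.4 − 0.2·(257/3) = 1249/15 and Ps = 64 + 0.4·(257/3) = 1474/15.
The subsidy expands output by 257/3 − 182/3 = 25 past the efficient level; on those units the gap between marginal cost and willingness to pay runs from 0 up to 15.
DWL = ½ × 15 × 25 = 187.5.

Deadweight loss = €187.5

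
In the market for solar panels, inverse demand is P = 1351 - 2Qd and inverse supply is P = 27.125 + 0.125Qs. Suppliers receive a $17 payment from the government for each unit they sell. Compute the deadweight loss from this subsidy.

Pre-subsidy: 1351 - 2Q = 27.125 + 0.125Q gives Q* = 623 and P* = 105.
With the subsidy, sellers receive Ps = Pb + 17 for each unit, where Pb is the price buyers pay.
On the curves, Pb = 1351 - 2Q and Ps = 27.125 + 0.125Q; the wedge Ps − Pb = 17 gives 27.125 + 0.125Q − (1351 - 2Q) = 17, so Q' = 631.
Then Pb = 1351 − 2·631 = 89 and Ps = 27.125 + 0.125·631 = 106.
The subsidy expands output by 631 − 623 = 8 past the efficient level; on those units the gap between marginal cost and willingness to pay runs from 0 up to 17.
DWL = ½ × 17 × 8 = 68.

Deadweight loss = $68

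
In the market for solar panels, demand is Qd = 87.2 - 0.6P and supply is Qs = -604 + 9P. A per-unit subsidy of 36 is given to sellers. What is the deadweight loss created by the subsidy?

Pre-subsidy: 87.2 - 0.6P = -604 + 9P gives P* = 72, Q* = 44.
With the subsidy, sellers receive Ps = Pb + 36 for each unit, where Pb is the price buyers pay.
Supply in terms of Pb becomes Qs = -604 + 9(Pb + 36) = -280 + 9Pb. Setting this equal to demand: 87.2 - 0.6Pb = -280 + 9Pb, so Pb = 38.25.
Sellers receive Ps = 38.25 + 36 = 74.25; Q' = 87.2 − 0.6·38.25 = 64.25.
The subsidy expands output by 64.25 − 44 = 20.25 past the efficient level; on those units the gap between marginal cost and willingness to pay runs from 0 up to 36.
DWL = ½ × 36 × 20.25 = 364.5.

Deadweight loss = 364.5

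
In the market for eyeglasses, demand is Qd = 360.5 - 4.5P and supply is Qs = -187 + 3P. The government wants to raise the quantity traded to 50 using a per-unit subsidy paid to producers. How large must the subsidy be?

At Q = 50, invert demand for the buyer price: Pb = (360.5 − 50)/4.5 = 69; invert supply for the seller price: Ps = (50 − (-187))/3 = 79.
The subsidy must fill the gap: s = Ps − Pb = 79 − 69 = 10.

Required subsidy s = 10 per unit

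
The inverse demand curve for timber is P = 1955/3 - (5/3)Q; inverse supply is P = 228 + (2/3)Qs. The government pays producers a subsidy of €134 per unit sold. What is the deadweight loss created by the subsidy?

Deadweight loss = 26934/7

Pre-subsidy: 1955/3 - (5/3)Q = 228 + (2/3)Q gives Q* = 1271/7 and P* = 7330/21.
With the subsidy, sellers receive Ps = Pb + 134 for each unit, where Pb is the price buyers pay.
On the curves, Pb = 1955/3 - (5/3)Q and Ps = 228 + (2/3)Q; the wedge Ps − Pb = 134 gives 228 + (2/3)Q − (1955/3 - (5/3)Q) = 134, so Q' = 239.
Then Pb = 1955/3 − (5/3)·239 = 760/3 and Ps = 228 + (2/3)·239 = 1162/3.
The subsidy expands output by 239 − 1271/7 = 402/7 past the efficient level; on those units the gap between marginal cost and willingness to pay runs from 0 up to 134.
DWL = ½ × 134 × 402/7 = 26934/7.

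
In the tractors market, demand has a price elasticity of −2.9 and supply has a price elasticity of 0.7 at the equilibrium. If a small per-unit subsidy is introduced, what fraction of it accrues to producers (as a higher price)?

For a small subsidy around the equilibrium, the benefit split depends on the relative slopes, which at a point are proportional to the elasticities.
Buyer share = εs/(εs + |εd|) = 0.7/(0.7 + 2.9) = 7/36; seller share = |εd|/(εs + |εd|) = 29/36.
So producers capture 29/36 of the subsidy.

Producer share = 29/36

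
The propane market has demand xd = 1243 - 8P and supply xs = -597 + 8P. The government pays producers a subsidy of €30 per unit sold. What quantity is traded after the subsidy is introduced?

Pre-subsidy: 1243 - 8P = -597 + 8P gives P* = 115, x* = 323.
With the subsidy, sellers receive Ps = Pb + 30 for each unit, where Pb is the price buyers pay.
Supply in terms of Pb becomes xs = -597 + 8(Pb + 30) = -357 + 8Pb. Setting this equal to demand: 1243 - 8Pb = -357 + 8Pb, so Pb = 100.
Sellers receive Ps = 100 + 30 = 130; x' = 1243 − 8·100 = 443.

x' = 443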